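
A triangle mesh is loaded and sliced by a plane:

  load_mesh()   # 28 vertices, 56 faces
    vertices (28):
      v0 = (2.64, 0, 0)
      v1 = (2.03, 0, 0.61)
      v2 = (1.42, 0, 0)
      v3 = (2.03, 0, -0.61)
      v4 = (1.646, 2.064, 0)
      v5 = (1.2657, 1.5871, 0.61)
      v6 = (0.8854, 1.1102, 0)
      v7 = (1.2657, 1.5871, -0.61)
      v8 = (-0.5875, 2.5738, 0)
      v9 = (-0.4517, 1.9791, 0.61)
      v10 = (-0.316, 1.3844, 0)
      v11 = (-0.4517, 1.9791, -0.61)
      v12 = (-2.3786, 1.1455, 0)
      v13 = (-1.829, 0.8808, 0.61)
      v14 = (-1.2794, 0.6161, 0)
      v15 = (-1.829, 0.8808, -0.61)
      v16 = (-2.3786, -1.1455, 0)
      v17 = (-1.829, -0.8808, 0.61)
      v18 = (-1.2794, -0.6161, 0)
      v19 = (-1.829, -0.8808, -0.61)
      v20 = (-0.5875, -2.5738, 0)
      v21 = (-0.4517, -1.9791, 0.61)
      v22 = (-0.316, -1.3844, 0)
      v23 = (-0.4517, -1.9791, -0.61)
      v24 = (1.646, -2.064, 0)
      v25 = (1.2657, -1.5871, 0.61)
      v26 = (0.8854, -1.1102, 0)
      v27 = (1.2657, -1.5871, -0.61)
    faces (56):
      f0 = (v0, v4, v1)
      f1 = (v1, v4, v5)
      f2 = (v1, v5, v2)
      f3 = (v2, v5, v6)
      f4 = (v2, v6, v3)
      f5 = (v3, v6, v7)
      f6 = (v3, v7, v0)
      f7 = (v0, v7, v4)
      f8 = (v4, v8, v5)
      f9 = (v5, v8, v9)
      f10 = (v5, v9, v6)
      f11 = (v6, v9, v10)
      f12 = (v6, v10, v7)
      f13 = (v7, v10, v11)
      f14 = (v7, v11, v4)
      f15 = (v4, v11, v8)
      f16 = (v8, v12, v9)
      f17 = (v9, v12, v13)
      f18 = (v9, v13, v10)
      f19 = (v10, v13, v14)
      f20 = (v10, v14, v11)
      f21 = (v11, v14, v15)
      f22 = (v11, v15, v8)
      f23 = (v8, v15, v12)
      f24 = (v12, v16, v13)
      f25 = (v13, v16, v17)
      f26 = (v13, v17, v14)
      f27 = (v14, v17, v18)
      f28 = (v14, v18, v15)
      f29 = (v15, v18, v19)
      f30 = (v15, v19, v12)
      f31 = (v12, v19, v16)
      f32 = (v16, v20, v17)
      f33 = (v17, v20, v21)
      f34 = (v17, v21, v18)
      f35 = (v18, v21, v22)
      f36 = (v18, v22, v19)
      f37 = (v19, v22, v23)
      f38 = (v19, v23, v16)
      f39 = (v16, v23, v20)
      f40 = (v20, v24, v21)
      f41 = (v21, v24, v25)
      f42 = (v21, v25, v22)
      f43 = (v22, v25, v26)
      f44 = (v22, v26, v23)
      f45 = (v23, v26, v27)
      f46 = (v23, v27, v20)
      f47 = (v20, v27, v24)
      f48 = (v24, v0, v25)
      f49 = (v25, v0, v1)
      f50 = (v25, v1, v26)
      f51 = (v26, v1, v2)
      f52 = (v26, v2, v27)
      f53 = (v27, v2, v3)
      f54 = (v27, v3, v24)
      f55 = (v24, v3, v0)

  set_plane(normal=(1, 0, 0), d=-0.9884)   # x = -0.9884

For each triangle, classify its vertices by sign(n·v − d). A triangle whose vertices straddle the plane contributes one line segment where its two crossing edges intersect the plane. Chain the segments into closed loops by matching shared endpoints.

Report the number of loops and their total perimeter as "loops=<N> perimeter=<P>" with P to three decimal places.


Straddling triangles (16 of 56):
  (v8,v12,v9) [+-+] → (-0.9884, 2.25411, 0)–(-0.9884, 1.74692, 0.440097)  len=0.6715
  (v9,v12,v13) [+--] → (-0.9884, 1.74692, 0.440097)–(-0.9884, 1.55112, 0.61)  len=0.2592
  (v9,v13,v10) [+-+] → (-0.9884, 1.55112, 0.61)–(-0.9884, 1.16059, 0.271093)  len=0.5171
  (v10,v13,v14) [+--] → (-0.9884, 1.16059, 0.271093)–(-0.9884, 0.848169, 0)  len=0.4136
  (v10,v14,v11) [+-+] → (-0.9884, 0.848169, 0)–(-0.9884, 1.0953, -0.214462)  len=0.3272
  (v11,v14,v15) [+--] → (-0.9884, 1.0953, -0.214462)–(-0.9884, 1.55112, -0.61)  len=0.6035
  (v11,v15,v8) [+-+] → (-0.9884, 1.55112, -0.61)–(-0.9884, 2.0271, -0.196979)  len=0.6302
  (v8,v15,v12) [+--] → (-0.9884, 2.0271, -0.196979)–(-0.9884, 2.25411, 0)  len=0.3006
  (v16,v20,v17) [-+-] → (-0.9884, -2.25411, 0)–(-0.9884, -2.0271, 0.196979)  len=0.3006
  (v17,v20,v21) [-++] → (-0.9884, -2.0271, 0.196979)–(-0.9884, -1.55112, 0.61)  len=0.6302
  (v17,v21,v18) [-+-] → (-0.9884, -1.55112, 0.61)–(-0.9884, -1.0953, 0.214462)  len=0.6035
  (v18,v21,v22) [-++] → (-0.9884, -1.0953, 0.214462)–(-0.9884, -0.848169, 0)  len=0.3272
  (v18,v22,v19) [-+-] → (-0.9884, -0.848169, 0)–(-0.9884, -1.16059, -0.271093)  len=0.4136
  (v19,v22,v23) [-++] → (-0.9884, -1.16059, -0.271093)–(-0.9884, -1.55112, -0.61)  len=0.5171
  (v19,v23,v16) [-+-] → (-0.9884, -1.55112, -0.61)–(-0.9884, -1.74692, -0.440097)  len=0.2592
  (v16,v23,v20) [-++] → (-0.9884, -1.74692, -0.440097)–(-0.9884, -2.25411, 0)  len=0.6715

Chained into 2 loop(s):
  loop 1: 8 segments, perimeter = 3.7229
  loop 2: 8 segments, perimeter = 3.7229
Total perimeter = 7.446

loops=2 perimeter=7.446


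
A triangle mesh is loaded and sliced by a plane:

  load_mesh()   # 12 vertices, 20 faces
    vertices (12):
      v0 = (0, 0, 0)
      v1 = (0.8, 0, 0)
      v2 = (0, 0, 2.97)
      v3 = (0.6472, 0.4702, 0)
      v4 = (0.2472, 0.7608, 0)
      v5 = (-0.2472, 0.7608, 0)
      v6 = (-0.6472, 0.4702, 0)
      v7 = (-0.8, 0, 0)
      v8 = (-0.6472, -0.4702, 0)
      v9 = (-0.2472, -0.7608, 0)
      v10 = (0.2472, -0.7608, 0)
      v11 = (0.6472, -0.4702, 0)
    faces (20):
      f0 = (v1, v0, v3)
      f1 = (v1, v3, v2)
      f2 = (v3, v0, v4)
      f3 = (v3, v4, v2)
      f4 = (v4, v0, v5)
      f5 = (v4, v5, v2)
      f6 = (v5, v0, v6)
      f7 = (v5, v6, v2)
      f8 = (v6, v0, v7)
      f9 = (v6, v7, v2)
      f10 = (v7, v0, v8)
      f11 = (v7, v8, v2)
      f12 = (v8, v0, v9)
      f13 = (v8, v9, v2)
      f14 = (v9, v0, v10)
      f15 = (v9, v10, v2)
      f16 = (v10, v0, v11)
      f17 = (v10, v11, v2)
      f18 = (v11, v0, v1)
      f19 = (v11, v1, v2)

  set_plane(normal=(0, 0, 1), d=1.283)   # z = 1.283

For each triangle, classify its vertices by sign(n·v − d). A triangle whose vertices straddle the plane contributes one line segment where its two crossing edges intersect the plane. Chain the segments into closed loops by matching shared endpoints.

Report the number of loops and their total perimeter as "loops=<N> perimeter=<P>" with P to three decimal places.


loops=1 perimeter=2.808

Straddling triangles (10 of 20):
  (v1,v3,v2) [--+] → (0.367618, 0.26708, 1.283)–(0.454411, 0, 1.283)  len=0.2808
  (v3,v4,v2) [--+] → (0.140413, 0.432145, 1.283)–(0.367618, 0.26708, 1.283)  len=0.2808
  (v4,v5,v2) [--+] → (-0.140413, 0.432145, 1.283)–(0.140413, 0.432145, 1.283)  len=0.2808
  (v5,v6,v2) [--+] → (-0.367618, 0.26708, 1.283)–(-0.140413, 0.432145, 1.283)  len=0.2808
  (v6,v7,v2) [--+] → (-0.454411, 0, 1.283)–(-0.367618, 0.26708, 1.283)  len=0.2808
  (v7,v8,v2) [--+] → (-0.367618, -0.26708, 1.283)–(-0.454411, 0, 1.283)  len=0.2808
  (v8,v9,v2) [--+] → (-0.140413, -0.432145, 1.283)–(-0.367618, -0.26708, 1.283)  len=0.2808
  (v9,v10,v2) [--+] → (0.140413, -0.432145, 1.283)–(-0.140413, -0.432145, 1.283)  len=0.2808
  (v10,v11,v2) [--+] → (0.367618, -0.26708, 1.283)–(0.140413, -0.432145, 1.283)  len=0.2808
  (v11,v1,v2) [--+] → (0.454411, 0, 1.283)–(0.367618, -0.26708, 1.283)  len=0.2808

Chained into 1 loop(s):
  loop 1: 10 segments, perimeter = 2.8083
Total perimeter = 2.808


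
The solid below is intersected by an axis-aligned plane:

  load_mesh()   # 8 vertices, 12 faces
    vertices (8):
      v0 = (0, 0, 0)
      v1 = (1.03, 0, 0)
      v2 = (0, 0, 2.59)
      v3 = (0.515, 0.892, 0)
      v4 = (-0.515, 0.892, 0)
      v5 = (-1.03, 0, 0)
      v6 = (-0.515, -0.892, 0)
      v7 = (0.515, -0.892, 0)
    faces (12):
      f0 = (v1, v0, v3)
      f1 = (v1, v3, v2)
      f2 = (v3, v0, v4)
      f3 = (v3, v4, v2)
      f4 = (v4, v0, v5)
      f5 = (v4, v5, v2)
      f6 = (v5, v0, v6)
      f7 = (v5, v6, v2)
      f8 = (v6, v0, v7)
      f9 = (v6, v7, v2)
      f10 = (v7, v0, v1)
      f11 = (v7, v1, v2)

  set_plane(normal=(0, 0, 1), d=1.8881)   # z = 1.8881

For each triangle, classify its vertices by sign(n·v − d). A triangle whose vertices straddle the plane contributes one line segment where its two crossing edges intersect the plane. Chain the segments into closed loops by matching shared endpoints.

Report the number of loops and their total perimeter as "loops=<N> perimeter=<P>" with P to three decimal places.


Straddling triangles (6 of 12):
  (v1,v3,v2) [--+] → (0.139567, 0.241735, 1.8881)–(0.279134, 0, 1.8881)  len=0.2791
  (v3,v4,v2) [--+] → (-0.139567, 0.241735, 1.8881)–(0.139567, 0.241735, 1.8881)  len=0.2791
  (v4,v5,v2) [--+] → (-0.279134, 0, 1.8881)–(-0.139567, 0.241735, 1.8881)  len=0.2791
  (v5,v6,v2) [--+] → (-0.139567, -0.241735, 1.8881)–(-0.279134, 0, 1.8881)  len=0.2791
  (v6,v7,v2) [--+] → (0.139567, -0.241735, 1.8881)–(-0.139567, -0.241735, 1.8881)  len=0.2791
  (v7,v1,v2) [--+] → (0.279134, 0, 1.8881)–(0.139567, -0.241735, 1.8881)  len=0.2791

Chained into 1 loop(s):
  loop 1: 6 segments, perimeter = 1.6748
Total perimeter = 1.675

loops=1 perimeter=1.675


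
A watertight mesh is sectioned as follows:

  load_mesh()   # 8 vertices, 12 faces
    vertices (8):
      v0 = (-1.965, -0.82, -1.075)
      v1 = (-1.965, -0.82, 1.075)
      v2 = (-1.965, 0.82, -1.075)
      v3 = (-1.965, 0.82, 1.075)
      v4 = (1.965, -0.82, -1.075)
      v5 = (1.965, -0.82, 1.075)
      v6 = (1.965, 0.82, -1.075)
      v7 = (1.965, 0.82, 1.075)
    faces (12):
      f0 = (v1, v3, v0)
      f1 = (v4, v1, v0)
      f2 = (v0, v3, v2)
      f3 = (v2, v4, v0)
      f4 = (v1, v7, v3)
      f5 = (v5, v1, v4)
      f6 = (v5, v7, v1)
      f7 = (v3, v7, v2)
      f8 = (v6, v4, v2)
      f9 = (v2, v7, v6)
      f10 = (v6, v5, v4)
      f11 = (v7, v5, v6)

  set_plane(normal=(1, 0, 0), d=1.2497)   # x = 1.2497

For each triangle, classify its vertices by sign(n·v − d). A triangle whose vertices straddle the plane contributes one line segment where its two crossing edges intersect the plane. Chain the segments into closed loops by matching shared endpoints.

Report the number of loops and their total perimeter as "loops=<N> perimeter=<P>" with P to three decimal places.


loops=1 perimeter=7.580

Straddling triangles (8 of 12):
  (v4,v1,v0) [+--] → (1.2497, -0.82, -0.683678)–(1.2497, -0.82, -1.075)  len=0.3913
  (v2,v4,v0) [-+-] → (1.2497, -0.521503, -1.075)–(1.2497, -0.82, -1.075)  len=0.2985
  (v1,v7,v3) [-+-] → (1.2497, 0.521503, 1.075)–(1.2497, 0.82, 1.075)  len=0.2985
  (v5,v1,v4) [+-+] → (1.2497, -0.82, 1.075)–(1.2497, -0.82, -0.683678)  len=1.7587
  (v5,v7,v1) [++-] → (1.2497, 0.521503, 1.075)–(1.2497, -0.82, 1.075)  len=1.3415
  (v3,v7,v2) [-+-] → (1.2497, 0.82, 1.075)–(1.2497, 0.82, 0.683678)  len=0.3913
  (v6,v4,v2) [++-] → (1.2497, -0.521503, -1.075)–(1.2497, 0.82, -1.075)  len=1.3415
  (v2,v7,v6) [-++] → (1.2497, 0.82, 0.683678)–(1.2497, 0.82, -1.075)  len=1.7587

Chained into 1 loop(s):
  loop 1: 8 segments, perimeter = 7.5800
Total perimeter = 7.580


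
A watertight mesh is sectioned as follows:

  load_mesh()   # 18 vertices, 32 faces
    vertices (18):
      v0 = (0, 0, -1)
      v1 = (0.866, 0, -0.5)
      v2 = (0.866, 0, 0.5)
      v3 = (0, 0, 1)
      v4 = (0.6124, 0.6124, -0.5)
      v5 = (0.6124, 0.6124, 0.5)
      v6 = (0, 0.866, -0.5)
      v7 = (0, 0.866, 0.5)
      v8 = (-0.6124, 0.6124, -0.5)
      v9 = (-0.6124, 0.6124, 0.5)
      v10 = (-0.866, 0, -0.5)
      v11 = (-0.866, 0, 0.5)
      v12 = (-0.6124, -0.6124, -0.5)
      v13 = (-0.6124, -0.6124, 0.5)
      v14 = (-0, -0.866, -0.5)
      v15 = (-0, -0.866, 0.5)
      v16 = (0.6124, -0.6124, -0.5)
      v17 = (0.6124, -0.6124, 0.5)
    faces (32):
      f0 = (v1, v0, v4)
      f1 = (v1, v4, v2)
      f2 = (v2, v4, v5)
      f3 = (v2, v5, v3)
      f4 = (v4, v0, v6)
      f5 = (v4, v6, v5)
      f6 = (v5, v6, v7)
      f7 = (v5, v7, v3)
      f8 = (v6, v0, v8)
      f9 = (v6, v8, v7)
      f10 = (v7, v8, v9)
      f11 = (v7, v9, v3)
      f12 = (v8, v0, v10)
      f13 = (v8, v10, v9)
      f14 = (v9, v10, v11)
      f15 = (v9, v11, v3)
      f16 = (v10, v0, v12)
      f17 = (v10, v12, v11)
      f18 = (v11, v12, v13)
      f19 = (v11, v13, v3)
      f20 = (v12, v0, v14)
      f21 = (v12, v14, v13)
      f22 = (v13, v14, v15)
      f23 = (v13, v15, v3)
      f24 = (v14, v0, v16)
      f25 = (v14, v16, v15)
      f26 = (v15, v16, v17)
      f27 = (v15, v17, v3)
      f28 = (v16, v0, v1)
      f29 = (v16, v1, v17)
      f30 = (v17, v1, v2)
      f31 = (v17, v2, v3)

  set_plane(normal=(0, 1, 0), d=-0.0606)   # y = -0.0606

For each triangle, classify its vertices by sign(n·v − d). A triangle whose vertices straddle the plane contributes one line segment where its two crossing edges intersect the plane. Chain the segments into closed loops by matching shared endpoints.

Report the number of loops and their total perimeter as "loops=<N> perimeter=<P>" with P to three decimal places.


loops=1 perimeter=5.853

Straddling triangles (12 of 32):
  (v10,v0,v12) [++-] → (-0.0606, -0.0606, -0.950523)–(-0.840905, -0.0606, -0.5)  len=0.9010
  (v10,v12,v11) [+-+] → (-0.840905, -0.0606, -0.5)–(-0.840905, -0.0606, 0.401045)  len=0.9010
  (v11,v12,v13) [+--] → (-0.840905, -0.0606, 0.401045)–(-0.840905, -0.0606, 0.5)  len=0.0990
  (v11,v13,v3) [+-+] → (-0.840905, -0.0606, 0.5)–(-0.0606, -0.0606, 0.950523)  len=0.9010
  (v12,v0,v14) [-+-] → (-0.0606, -0.0606, -0.950523)–(0, -0.0606, -0.965012)  len=0.0623
  (v13,v15,v3) [--+] → (0, -0.0606, 0.965012)–(-0.0606, -0.0606, 0.950523)  len=0.0623
  (v14,v0,v16) [-+-] → (0, -0.0606, -0.965012)–(0.0606, -0.0606, -0.950523)  len=0.0623
  (v15,v17,v3) [--+] → (0.0606, -0.0606, 0.950523)–(0, -0.0606, 0.965012)  len=0.0623
  (v16,v0,v1) [-++] → (0.0606, -0.0606, -0.950523)–(0.840905, -0.0606, -0.5)  len=0.9010
  (v16,v1,v17) [-+-] → (0.840905, -0.0606, -0.5)–(0.840905, -0.0606, -0.401045)  len=0.0990
  (v17,v1,v2) [-++] → (0.840905, -0.0606, -0.401045)–(0.840905, -0.0606, 0.5)  len=0.9010
  (v17,v2,v3) [-++] → (0.840905, -0.0606, 0.5)–(0.0606, -0.0606, 0.950523)  len=0.9010

Chained into 1 loop(s):
  loop 1: 12 segments, perimeter = 5.8533
Total perimeter = 5.853


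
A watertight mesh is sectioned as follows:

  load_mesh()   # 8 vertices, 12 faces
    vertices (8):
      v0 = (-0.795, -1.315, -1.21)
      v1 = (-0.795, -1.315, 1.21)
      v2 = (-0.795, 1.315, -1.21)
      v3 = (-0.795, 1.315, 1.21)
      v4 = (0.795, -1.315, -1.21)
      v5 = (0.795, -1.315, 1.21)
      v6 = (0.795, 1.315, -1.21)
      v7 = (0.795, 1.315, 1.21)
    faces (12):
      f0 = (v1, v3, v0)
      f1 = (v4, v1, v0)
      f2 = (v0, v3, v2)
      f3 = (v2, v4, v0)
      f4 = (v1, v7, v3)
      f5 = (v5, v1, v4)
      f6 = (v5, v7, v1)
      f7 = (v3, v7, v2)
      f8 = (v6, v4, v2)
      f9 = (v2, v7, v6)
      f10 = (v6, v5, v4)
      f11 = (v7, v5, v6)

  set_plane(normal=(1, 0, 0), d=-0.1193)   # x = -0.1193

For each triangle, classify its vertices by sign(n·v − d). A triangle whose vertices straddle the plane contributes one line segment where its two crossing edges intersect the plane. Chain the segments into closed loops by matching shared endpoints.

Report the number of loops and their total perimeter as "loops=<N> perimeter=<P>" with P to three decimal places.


loops=1 perimeter=10.100

Straddling triangles (8 of 12):
  (v4,v1,v0) [+--] → (-0.1193, -1.315, 0.181576)–(-0.1193, -1.315, -1.21)  len=1.3916
  (v2,v4,v0) [-+-] → (-0.1193, 0.197333, -1.21)–(-0.1193, -1.315, -1.21)  len=1.5123
  (v1,v7,v3) [-+-] → (-0.1193, -0.197333, 1.21)–(-0.1193, 1.315, 1.21)  len=1.5123
  (v5,v1,v4) [+-+] → (-0.1193, -1.315, 1.21)–(-0.1193, -1.315, 0.181576)  len=1.0284
  (v5,v7,v1) [++-] → (-0.1193, -0.197333, 1.21)–(-0.1193, -1.315, 1.21)  len=1.1177
  (v3,v7,v2) [-+-] → (-0.1193, 1.315, 1.21)–(-0.1193, 1.315, -0.181576)  len=1.3916
  (v6,v4,v2) [++-] → (-0.1193, 0.197333, -1.21)–(-0.1193, 1.315, -1.21)  len=1.1177
  (v2,v7,v6) [-++] → (-0.1193, 1.315, -0.181576)–(-0.1193, 1.315, -1.21)  len=1.0284

Chained into 1 loop(s):
  loop 1: 8 segments, perimeter = 10.1000
Total perimeter = 10.100


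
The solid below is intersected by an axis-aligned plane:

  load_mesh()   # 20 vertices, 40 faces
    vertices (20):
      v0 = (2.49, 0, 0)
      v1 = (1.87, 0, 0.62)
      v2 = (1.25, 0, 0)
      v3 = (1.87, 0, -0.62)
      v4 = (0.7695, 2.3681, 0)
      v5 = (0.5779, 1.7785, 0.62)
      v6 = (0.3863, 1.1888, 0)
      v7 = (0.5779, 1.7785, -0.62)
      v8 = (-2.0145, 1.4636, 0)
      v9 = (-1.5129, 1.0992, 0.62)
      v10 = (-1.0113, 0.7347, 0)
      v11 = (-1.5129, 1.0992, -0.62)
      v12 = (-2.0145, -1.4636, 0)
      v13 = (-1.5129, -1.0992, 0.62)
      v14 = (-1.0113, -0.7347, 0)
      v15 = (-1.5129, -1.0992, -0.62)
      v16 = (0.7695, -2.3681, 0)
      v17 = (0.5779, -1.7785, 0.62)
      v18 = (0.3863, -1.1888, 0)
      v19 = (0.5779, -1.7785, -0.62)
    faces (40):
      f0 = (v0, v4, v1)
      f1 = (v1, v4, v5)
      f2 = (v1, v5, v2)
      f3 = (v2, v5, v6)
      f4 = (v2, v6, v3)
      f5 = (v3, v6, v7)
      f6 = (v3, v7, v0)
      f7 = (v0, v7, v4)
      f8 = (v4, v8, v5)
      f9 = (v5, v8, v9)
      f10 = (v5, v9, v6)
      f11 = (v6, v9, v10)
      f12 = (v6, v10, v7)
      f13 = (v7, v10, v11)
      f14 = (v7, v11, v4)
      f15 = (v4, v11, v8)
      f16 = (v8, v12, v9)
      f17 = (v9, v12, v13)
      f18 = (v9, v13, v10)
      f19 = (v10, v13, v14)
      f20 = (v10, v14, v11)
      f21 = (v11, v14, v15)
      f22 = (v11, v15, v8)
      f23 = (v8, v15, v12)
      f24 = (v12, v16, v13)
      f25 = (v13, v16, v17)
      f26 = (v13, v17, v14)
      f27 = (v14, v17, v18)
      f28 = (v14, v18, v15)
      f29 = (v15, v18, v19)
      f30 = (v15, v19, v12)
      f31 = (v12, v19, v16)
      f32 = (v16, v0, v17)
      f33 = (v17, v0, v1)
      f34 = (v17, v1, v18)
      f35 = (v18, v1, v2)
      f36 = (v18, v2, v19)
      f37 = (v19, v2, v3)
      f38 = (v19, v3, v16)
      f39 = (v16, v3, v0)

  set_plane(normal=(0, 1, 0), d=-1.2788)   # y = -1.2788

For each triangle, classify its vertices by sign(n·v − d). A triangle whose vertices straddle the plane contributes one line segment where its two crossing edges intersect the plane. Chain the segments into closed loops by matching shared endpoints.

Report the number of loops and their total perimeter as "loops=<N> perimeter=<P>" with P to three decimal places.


loops=1 perimeter=8.706

Straddling triangles (16 of 40):
  (v8,v12,v9) [+-+] → (-2.0145, -1.2788, 0)–(-1.97833, -1.2788, 0.0447074)  len=0.0575
  (v9,v12,v13) [+-+] → (-1.97833, -1.2788, 0.0447074)–(-1.76012, -1.2788, 0.314424)  len=0.3469
  (v8,v15,v12) [++-] → (-1.76012, -1.2788, -0.314424)–(-2.0145, -1.2788, 0)  len=0.4044
  (v12,v16,v13) [--+] → (-1.18985, -1.2788, 0.532245)–(-1.76012, -1.2788, 0.314424)  len=0.6105
  (v13,v16,v17) [+--] → (-1.18985, -1.2788, 0.532245)–(-0.960114, -1.2788, 0.62)  len=0.2459
  (v13,v17,v14) [+-+] → (-0.960114, -1.2788, 0.62)–(-0.1829, -1.2788, 0.323186)  len=0.8320
  (v14,v17,v18) [+-+] → (-0.1829, -1.2788, 0.323186)–(0.415542, -1.2788, 0.0946244)  len=0.6406
  (v15,v18,v19) [++-] → (0.415542, -1.2788, -0.0946244)–(-0.960114, -1.2788, -0.62)  len=1.4726
  (v15,v19,v12) [+--] → (-0.960114, -1.2788, -0.62)–(-1.76012, -1.2788, -0.314424)  len=0.8564
  (v16,v0,v17) [-+-] → (1.56091, -1.2788, 0)–(1.11514, -1.2788, 0.4458)  len=0.6304
  (v17,v0,v1) [-++] → (1.11514, -1.2788, 0.4458)–(0.940938, -1.2788, 0.62)  len=0.2464
  (v17,v1,v18) [-++] → (0.940938, -1.2788, 0.62)–(0.415542, -1.2788, 0.0946244)  len=0.7430
  (v18,v2,v19) [++-] → (0.766738, -1.2788, -0.4458)–(0.415542, -1.2788, -0.0946244)  len=0.4967
  (v19,v2,v3) [-++] → (0.766738, -1.2788, -0.4458)–(0.940938, -1.2788, -0.62)  len=0.2464
  (v19,v3,v16) [-+-] → (0.940938, -1.2788, -0.62)–(1.27572, -1.2788, -0.285193)  len=0.4735
  (v16,v3,v0) [-++] → (1.27572, -1.2788, -0.285193)–(1.56091, -1.2788, 0)  len=0.4033

Chained into 1 loop(s):
  loop 1: 16 segments, perimeter = 8.7064
Total perimeter = 8.706


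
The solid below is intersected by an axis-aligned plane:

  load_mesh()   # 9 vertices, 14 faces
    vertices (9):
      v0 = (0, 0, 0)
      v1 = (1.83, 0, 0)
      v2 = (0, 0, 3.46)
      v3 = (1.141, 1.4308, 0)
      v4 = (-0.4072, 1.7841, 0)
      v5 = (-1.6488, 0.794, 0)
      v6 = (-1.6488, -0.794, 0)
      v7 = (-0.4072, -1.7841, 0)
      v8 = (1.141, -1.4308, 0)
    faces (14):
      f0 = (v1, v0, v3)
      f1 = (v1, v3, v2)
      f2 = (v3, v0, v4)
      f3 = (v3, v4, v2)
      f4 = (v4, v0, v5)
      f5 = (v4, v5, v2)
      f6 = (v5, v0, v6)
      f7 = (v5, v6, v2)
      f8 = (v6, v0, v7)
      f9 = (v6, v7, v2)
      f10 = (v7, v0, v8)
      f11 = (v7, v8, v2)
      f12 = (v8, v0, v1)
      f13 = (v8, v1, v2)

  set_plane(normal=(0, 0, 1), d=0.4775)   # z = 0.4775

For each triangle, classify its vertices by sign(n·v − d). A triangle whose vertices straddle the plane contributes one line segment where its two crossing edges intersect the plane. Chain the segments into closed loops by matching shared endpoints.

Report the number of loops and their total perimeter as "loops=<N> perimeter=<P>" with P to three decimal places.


Straddling triangles (7 of 14):
  (v1,v3,v2) [--+] → (0.983535, 1.23334, 0.4775)–(1.57745, 0, 0.4775)  len=1.3689
  (v3,v4,v2) [--+] → (-0.351004, 1.53788, 0.4775)–(0.983535, 1.23334, 0.4775)  len=1.3688
  (v4,v5,v2) [--+] → (-1.42126, 0.684423, 0.4775)–(-0.351004, 1.53788, 0.4775)  len=1.3689
  (v5,v6,v2) [--+] → (-1.42126, -0.684423, 0.4775)–(-1.42126, 0.684423, 0.4775)  len=1.3688
  (v6,v7,v2) [--+] → (-0.351004, -1.53788, 0.4775)–(-1.42126, -0.684423, 0.4775)  len=1.3689
  (v7,v8,v2) [--+] → (0.983535, -1.23334, 0.4775)–(-0.351004, -1.53788, 0.4775)  len=1.3688
  (v8,v1,v2) [--+] → (1.57745, 0, 0.4775)–(0.983535, -1.23334, 0.4775)  len=1.3689

Chained into 1 loop(s):
  loop 1: 7 segments, perimeter = 9.5821
Total perimeter = 9.582

loops=1 perimeter=9.582


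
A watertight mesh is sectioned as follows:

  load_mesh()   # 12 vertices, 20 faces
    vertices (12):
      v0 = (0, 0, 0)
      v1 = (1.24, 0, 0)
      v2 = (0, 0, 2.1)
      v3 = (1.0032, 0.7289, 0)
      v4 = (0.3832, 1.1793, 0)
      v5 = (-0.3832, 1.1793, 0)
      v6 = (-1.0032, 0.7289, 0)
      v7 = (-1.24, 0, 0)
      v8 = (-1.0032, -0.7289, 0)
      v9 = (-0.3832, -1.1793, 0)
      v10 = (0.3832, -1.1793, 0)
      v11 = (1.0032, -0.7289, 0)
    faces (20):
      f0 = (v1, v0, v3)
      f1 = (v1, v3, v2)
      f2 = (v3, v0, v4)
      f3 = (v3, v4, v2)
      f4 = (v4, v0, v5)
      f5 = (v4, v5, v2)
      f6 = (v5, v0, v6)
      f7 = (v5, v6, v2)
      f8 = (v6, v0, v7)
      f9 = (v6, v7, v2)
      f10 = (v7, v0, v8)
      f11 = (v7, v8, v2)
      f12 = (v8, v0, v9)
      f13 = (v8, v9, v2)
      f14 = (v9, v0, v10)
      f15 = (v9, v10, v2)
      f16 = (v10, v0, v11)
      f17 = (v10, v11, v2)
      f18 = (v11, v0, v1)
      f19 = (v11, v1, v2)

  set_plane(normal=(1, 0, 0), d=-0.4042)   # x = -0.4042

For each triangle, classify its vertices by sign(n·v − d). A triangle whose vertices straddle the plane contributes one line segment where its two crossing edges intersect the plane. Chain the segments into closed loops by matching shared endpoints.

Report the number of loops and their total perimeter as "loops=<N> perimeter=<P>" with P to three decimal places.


Straddling triangles (8 of 20):
  (v5,v0,v6) [++-] → (-0.4042, 0.293682, 0)–(-0.4042, 1.16404, 0)  len=0.8704
  (v5,v6,v2) [+-+] → (-0.4042, 1.16404, 0)–(-0.4042, 0.293682, 1.25389)  len=1.5264
  (v6,v0,v7) [-+-] → (-0.4042, 0.293682, 0)–(-0.4042, 0, 0)  len=0.2937
  (v6,v7,v2) [--+] → (-0.4042, 0, 1.41547)–(-0.4042, 0.293682, 1.25389)  len=0.3352
  (v7,v0,v8) [-+-] → (-0.4042, 0, 0)–(-0.4042, -0.293682, 0)  len=0.2937
  (v7,v8,v2) [--+] → (-0.4042, -0.293682, 1.25389)–(-0.4042, 0, 1.41547)  len=0.3352
  (v8,v0,v9) [-++] → (-0.4042, -0.293682, 0)–(-0.4042, -1.16404, 0)  len=0.8704
  (v8,v9,v2) [-++] → (-0.4042, -1.16404, 0)–(-0.4042, -0.293682, 1.25389)  len=1.5264

Chained into 1 loop(s):
  loop 1: 8 segments, perimeter = 6.0512
Total perimeter = 6.051

loops=1 perimeter=6.051


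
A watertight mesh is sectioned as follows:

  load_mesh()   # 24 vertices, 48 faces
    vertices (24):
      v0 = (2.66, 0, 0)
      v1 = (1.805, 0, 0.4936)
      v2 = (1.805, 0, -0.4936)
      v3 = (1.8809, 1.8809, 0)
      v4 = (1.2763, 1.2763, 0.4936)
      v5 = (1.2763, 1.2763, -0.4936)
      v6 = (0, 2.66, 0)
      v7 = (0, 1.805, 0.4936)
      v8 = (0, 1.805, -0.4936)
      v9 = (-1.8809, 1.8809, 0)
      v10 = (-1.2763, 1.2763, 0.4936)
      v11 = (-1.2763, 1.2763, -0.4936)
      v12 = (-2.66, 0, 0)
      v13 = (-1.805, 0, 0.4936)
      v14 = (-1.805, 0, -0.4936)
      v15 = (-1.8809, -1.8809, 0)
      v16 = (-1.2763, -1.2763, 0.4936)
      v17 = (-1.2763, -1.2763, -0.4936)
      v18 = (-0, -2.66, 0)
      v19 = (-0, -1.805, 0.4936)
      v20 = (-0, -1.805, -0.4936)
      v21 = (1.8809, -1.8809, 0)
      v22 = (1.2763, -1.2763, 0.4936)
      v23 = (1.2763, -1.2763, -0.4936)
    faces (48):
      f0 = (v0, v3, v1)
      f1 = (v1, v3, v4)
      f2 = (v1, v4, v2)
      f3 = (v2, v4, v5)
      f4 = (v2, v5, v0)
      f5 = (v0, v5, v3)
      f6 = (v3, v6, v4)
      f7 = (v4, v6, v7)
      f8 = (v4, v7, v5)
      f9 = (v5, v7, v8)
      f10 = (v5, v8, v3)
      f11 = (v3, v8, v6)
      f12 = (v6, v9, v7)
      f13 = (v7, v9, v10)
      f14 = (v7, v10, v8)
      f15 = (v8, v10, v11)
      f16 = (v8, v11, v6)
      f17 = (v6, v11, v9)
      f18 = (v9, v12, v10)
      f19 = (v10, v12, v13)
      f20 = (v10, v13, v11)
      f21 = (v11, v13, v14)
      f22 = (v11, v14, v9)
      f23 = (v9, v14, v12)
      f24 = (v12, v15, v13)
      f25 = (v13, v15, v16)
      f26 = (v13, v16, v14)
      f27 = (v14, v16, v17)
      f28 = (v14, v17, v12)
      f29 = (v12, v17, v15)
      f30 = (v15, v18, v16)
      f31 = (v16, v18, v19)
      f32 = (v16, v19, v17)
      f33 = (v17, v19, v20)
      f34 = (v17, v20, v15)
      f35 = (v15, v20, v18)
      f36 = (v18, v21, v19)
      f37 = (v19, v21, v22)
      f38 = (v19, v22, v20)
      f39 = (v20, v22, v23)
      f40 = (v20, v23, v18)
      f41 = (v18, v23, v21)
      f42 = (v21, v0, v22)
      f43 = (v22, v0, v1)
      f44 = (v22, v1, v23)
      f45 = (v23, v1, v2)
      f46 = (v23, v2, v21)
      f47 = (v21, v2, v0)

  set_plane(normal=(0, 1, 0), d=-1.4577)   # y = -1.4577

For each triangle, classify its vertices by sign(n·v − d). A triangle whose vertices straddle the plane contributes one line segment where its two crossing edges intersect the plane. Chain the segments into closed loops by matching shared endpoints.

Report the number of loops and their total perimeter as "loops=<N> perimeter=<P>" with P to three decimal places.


Straddling triangles (16 of 48):
  (v12,v15,v13) [+-+] → (-2.0562, -1.4577, 0)–(-1.86382, -1.4577, 0.111059)  len=0.2221
  (v13,v15,v16) [+-+] → (-1.86382, -1.4577, 0.111059)–(-1.4577, -1.4577, 0.345504)  len=0.4689
  (v12,v17,v15) [++-] → (-1.4577, -1.4577, -0.345504)–(-2.0562, -1.4577, 0)  len=0.6911
  (v15,v18,v16) [--+] → (-1.10898, -1.4577, 0.42889)–(-1.4577, -1.4577, 0.345504)  len=0.3586
  (v16,v18,v19) [+--] → (-1.10898, -1.4577, 0.42889)–(-0.838394, -1.4577, 0.4936)  len=0.2782
  (v16,v19,v17) [+-+] → (-0.838394, -1.4577, 0.4936)–(-0.838394, -1.4577, -0.154886)  len=0.6485
  (v17,v19,v20) [+--] → (-0.838394, -1.4577, -0.154886)–(-0.838394, -1.4577, -0.4936)  len=0.3387
  (v17,v20,v15) [+--] → (-0.838394, -1.4577, -0.4936)–(-1.4577, -1.4577, -0.345504)  len=0.6368
  (v19,v21,v22) [--+] → (1.4577, -1.4577, 0.345504)–(0.838394, -1.4577, 0.4936)  len=0.6368
  (v19,v22,v20) [-+-] → (0.838394, -1.4577, 0.4936)–(0.838394, -1.4577, 0.154886)  len=0.3387
  (v20,v22,v23) [-++] → (0.838394, -1.4577, 0.154886)–(0.838394, -1.4577, -0.4936)  len=0.6485
  (v20,v23,v18) [-+-] → (0.838394, -1.4577, -0.4936)–(1.10898, -1.4577, -0.42889)  len=0.2782
  (v18,v23,v21) [-+-] → (1.10898, -1.4577, -0.42889)–(1.4577, -1.4577, -0.345504)  len=0.3586
  (v21,v0,v22) [-++] → (2.0562, -1.4577, 0)–(1.4577, -1.4577, 0.345504)  len=0.6911
  (v23,v2,v21) [++-] → (1.86382, -1.4577, -0.111059)–(1.4577, -1.4577, -0.345504)  len=0.4689
  (v21,v2,v0) [-++] → (1.86382, -1.4577, -0.111059)–(2.0562, -1.4577, 0)  len=0.2221

Chained into 2 loop(s):
  loop 1: 8 segments, perimeter = 3.6429
  loop 2: 8 segments, perimeter = 3.6429
Total perimeter = 7.286

loops=2 perimeter=7.286


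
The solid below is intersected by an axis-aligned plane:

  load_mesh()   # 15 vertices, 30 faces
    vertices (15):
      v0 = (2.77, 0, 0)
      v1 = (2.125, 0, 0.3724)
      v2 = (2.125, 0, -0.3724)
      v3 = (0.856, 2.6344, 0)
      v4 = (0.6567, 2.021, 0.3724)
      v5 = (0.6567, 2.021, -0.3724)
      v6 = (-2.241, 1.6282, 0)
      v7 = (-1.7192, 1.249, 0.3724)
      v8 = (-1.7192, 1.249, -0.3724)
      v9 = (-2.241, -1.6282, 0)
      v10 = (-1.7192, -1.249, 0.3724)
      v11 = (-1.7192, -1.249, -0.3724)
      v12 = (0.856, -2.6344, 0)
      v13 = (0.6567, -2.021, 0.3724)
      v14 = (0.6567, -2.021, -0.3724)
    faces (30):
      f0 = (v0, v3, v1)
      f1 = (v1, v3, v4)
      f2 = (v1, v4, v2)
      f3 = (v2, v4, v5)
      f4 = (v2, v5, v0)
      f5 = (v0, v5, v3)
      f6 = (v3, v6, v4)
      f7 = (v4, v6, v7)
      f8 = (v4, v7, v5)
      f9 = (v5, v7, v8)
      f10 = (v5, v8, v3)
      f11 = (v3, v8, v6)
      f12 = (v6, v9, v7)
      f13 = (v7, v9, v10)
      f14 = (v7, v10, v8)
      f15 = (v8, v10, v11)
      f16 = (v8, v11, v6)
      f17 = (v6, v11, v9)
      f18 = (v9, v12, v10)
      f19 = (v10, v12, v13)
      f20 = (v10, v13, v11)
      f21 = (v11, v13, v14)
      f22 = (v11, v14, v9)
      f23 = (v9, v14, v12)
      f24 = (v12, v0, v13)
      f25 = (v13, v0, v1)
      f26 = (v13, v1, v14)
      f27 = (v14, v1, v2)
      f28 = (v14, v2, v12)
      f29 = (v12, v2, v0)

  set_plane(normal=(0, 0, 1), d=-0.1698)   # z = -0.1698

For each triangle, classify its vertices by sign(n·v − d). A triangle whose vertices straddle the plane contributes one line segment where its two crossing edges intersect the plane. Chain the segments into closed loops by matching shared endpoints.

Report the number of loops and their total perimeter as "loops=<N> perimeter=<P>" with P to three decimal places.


loops=2 perimeter=27.044

Straddling triangles (20 of 30):
  (v1,v4,v2) [++-] → (1.72559, 0.549751, -0.1698)–(2.125, 0, -0.1698)  len=0.6795
  (v2,v4,v5) [-+-] → (1.72559, 0.549751, -0.1698)–(0.6567, 2.021, -0.1698)  len=1.8185
  (v2,v5,v0) [--+] → (1.80642, 0.921498, -0.1698)–(2.4759, 0, -0.1698)  len=1.1390
  (v0,v5,v3) [+-+] → (1.80642, 0.921498, -0.1698)–(0.765127, 2.35471, -0.1698)  len=1.7716
  (v4,v7,v5) [++-] → (0.0104093, 1.811, -0.1698)–(0.6567, 2.021, -0.1698)  len=0.6796
  (v5,v7,v8) [-+-] → (0.0104093, 1.811, -0.1698)–(-1.7192, 1.249, -0.1698)  len=1.8186
  (v5,v8,v3) [--+] → (-0.318192, 2.00271, -0.1698)–(0.765127, 2.35471, -0.1698)  len=1.1391
  (v3,v8,v6) [+-+] → (-0.318192, 2.00271, -0.1698)–(-2.00308, 1.4553, -0.1698)  len=1.7716
  (v7,v10,v8) [++-] → (-1.7192, 0.569496, -0.1698)–(-1.7192, 1.249, -0.1698)  len=0.6795
  (v8,v10,v11) [-+-] → (-1.7192, 0.569496, -0.1698)–(-1.7192, -1.249, -0.1698)  len=1.8185
  (v8,v11,v6) [--+] → (-2.00308, 0.316308, -0.1698)–(-2.00308, 1.4553, -0.1698)  len=1.1390
  (v6,v11,v9) [+-+] → (-2.00308, 0.316308, -0.1698)–(-2.00308, -1.4553, -0.1698)  len=1.7716
  (v10,v13,v11) [++-] → (-1.07291, -1.459, -0.1698)–(-1.7192, -1.249, -0.1698)  len=0.6796
  (v11,v13,v14) [-+-] → (-1.07291, -1.459, -0.1698)–(0.6567, -2.021, -0.1698)  len=1.8186
  (v11,v14,v9) [--+] → (-0.919761, -1.8073, -0.1698)–(-2.00308, -1.4553, -0.1698)  len=1.1391
  (v9,v14,v12) [+-+] → (-0.919761, -1.8073, -0.1698)–(0.765127, -2.35471, -0.1698)  len=1.7716
  (v13,v1,v14) [++-] → (1.05611, -1.47125, -0.1698)–(0.6567, -2.021, -0.1698)  len=0.6795
  (v14,v1,v2) [-+-] → (1.05611, -1.47125, -0.1698)–(2.125, 0, -0.1698)  len=1.8185
  (v14,v2,v12) [--+] → (1.43461, -1.43322, -0.1698)–(0.765127, -2.35471, -0.1698)  len=1.1390
  (v12,v2,v0) [+-+] → (1.43461, -1.43322, -0.1698)–(2.4759, 0, -0.1698)  len=1.7716

Chained into 2 loop(s):
  loop 1: 10 segments, perimeter = 12.4905
  loop 2: 10 segments, perimeter = 14.5531
Total perimeter = 27.044


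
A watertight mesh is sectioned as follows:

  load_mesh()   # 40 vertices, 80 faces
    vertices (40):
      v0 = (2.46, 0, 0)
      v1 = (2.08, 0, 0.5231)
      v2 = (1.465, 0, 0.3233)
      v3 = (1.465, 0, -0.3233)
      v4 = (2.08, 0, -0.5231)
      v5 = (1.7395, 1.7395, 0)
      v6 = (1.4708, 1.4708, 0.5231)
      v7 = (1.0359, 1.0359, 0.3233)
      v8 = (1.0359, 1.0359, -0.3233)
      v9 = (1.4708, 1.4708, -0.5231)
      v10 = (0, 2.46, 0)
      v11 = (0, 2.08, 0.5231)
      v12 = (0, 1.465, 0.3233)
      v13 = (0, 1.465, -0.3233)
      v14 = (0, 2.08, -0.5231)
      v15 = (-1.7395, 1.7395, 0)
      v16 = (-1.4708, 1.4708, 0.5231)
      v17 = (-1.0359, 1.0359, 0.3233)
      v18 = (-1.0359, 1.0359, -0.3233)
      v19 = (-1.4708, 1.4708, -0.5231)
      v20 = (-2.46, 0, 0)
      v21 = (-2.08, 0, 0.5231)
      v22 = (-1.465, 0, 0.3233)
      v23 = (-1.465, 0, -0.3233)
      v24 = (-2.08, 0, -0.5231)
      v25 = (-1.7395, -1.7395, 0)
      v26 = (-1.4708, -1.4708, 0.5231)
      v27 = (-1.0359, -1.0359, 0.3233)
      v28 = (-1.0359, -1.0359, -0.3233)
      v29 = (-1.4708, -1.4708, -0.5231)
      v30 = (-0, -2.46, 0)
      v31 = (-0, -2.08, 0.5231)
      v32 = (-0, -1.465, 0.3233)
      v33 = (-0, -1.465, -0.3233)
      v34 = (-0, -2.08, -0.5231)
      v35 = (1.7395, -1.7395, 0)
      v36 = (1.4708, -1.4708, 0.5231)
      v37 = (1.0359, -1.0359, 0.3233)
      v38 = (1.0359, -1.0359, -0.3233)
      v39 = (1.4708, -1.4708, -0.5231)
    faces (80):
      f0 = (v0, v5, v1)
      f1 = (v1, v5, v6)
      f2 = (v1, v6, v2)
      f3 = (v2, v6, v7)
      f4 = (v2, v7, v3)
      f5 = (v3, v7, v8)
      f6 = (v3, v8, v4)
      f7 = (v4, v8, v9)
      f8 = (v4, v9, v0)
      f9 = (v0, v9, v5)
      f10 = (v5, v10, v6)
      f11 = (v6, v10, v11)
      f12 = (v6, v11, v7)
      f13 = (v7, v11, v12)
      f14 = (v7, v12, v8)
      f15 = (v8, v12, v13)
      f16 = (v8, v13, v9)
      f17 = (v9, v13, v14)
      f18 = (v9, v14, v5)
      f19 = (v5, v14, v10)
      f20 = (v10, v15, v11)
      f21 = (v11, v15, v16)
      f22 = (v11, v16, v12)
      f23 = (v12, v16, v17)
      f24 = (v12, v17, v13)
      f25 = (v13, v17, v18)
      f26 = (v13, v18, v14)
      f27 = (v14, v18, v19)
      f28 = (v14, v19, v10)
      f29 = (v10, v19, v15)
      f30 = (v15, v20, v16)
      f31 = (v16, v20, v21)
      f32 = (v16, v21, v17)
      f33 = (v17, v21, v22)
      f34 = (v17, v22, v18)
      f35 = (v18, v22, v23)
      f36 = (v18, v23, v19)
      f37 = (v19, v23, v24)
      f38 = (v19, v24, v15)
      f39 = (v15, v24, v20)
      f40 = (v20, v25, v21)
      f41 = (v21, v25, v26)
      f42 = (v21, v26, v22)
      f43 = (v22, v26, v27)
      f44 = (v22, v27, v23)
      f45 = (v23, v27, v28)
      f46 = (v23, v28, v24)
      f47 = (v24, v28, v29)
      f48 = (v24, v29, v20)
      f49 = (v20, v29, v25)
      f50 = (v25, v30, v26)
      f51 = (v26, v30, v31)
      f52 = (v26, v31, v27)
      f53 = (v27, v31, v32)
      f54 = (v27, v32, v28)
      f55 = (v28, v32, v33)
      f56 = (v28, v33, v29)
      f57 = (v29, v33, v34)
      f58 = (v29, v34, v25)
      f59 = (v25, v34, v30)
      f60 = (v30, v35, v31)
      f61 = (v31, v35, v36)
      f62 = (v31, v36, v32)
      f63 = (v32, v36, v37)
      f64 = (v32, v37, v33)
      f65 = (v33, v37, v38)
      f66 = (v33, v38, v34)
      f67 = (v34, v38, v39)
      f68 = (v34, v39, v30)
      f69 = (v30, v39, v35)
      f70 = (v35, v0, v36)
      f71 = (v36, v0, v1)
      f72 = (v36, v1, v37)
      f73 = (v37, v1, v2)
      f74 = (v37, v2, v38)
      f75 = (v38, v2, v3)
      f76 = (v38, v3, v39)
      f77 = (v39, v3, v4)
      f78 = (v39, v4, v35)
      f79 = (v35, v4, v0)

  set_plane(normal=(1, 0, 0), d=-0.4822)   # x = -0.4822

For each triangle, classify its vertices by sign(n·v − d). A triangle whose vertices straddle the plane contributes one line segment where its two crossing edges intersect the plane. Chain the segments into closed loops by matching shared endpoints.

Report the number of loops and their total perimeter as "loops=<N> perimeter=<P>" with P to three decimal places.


loops=2 perimeter=6.466

Straddling triangles (20 of 80):
  (v10,v15,v11) [+-+] → (-0.4822, 2.26027, 0)–(-0.4822, 1.98561, 0.378093)  len=0.4673
  (v11,v15,v16) [+--] → (-0.4822, 1.98561, 0.378093)–(-0.4822, 1.88027, 0.5231)  len=0.1792
  (v11,v16,v12) [+-+] → (-0.4822, 1.88027, 0.5231)–(-0.4822, 1.4669, 0.388804)  len=0.4346
  (v12,v16,v17) [+--] → (-0.4822, 1.4669, 0.388804)–(-0.4822, 1.26526, 0.3233)  len=0.2120
  (v12,v17,v13) [+-+] → (-0.4822, 1.26526, 0.3233)–(-0.4822, 1.26526, -0.0223148)  len=0.3456
  (v13,v17,v18) [+--] → (-0.4822, 1.26526, -0.0223148)–(-0.4822, 1.26526, -0.3233)  len=0.3010
  (v13,v18,v14) [+-+] → (-0.4822, 1.26526, -0.3233)–(-0.4822, 1.59398, -0.430095)  len=0.3456
  (v14,v18,v19) [+--] → (-0.4822, 1.59398, -0.430095)–(-0.4822, 1.88027, -0.5231)  len=0.3010
  (v14,v19,v10) [+-+] → (-0.4822, 1.88027, -0.5231)–(-0.4822, 2.13569, -0.171498)  len=0.4346
  (v10,v19,v15) [+--] → (-0.4822, 2.13569, -0.171498)–(-0.4822, 2.26027, 0)  len=0.2120
  (v25,v30,v26) [-+-] → (-0.4822, -2.26027, 0)–(-0.4822, -2.13569, 0.171498)  len=0.2120
  (v26,v30,v31) [-++] → (-0.4822, -2.13569, 0.171498)–(-0.4822, -1.88027, 0.5231)  len=0.4346
  (v26,v31,v27) [-+-] → (-0.4822, -1.88027, 0.5231)–(-0.4822, -1.59398, 0.430095)  len=0.3010
  (v27,v31,v32) [-++] → (-0.4822, -1.59398, 0.430095)–(-0.4822, -1.26526, 0.3233)  len=0.3456
  (v27,v32,v28) [-+-] → (-0.4822, -1.26526, 0.3233)–(-0.4822, -1.26526, 0.0223148)  len=0.3010
  (v28,v32,v33) [-++] → (-0.4822, -1.26526, 0.0223148)–(-0.4822, -1.26526, -0.3233)  len=0.3456
  (v28,v33,v29) [-+-] → (-0.4822, -1.26526, -0.3233)–(-0.4822, -1.4669, -0.388804)  len=0.2120
  (v29,v33,v34) [-++] → (-0.4822, -1.4669, -0.388804)–(-0.4822, -1.88027, -0.5231)  len=0.4346
  (v29,v34,v25) [-+-] → (-0.4822, -1.88027, -0.5231)–(-0.4822, -1.98561, -0.378093)  len=0.1792
  (v25,v34,v30) [-++] → (-0.4822, -1.98561, -0.378093)–(-0.4822, -2.26027, 0)  len=0.4673

Chained into 2 loop(s):
  loop 1: 10 segments, perimeter = 3.2330
  loop 2: 10 segments, perimeter = 3.2330
Total perimeter = 6.466


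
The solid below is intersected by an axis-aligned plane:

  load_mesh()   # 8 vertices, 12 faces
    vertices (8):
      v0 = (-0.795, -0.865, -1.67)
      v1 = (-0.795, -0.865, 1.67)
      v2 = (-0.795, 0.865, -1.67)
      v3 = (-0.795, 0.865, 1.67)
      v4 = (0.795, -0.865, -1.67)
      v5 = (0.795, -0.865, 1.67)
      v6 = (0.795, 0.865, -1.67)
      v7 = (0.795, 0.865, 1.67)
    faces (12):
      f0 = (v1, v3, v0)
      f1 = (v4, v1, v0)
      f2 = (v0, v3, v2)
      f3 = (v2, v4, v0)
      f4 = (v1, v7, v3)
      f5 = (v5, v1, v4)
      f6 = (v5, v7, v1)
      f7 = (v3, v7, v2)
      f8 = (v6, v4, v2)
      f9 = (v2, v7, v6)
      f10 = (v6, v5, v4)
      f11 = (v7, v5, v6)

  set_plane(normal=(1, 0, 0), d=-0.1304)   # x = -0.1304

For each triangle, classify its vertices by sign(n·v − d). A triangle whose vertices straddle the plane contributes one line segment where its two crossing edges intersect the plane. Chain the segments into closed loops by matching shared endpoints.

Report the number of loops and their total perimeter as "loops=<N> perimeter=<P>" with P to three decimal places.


loops=1 perimeter=10.140

Straddling triangles (8 of 12):
  (v4,v1,v0) [+--] → (-0.1304, -0.865, 0.273922)–(-0.1304, -0.865, -1.67)  len=1.9439
  (v2,v4,v0) [-+-] → (-0.1304, 0.141882, -1.67)–(-0.1304, -0.865, -1.67)  len=1.0069
  (v1,v7,v3) [-+-] → (-0.1304, -0.141882, 1.67)–(-0.1304, 0.865, 1.67)  len=1.0069
  (v5,v1,v4) [+-+] → (-0.1304, -0.865, 1.67)–(-0.1304, -0.865, 0.273922)  len=1.3961
  (v5,v7,v1) [++-] → (-0.1304, -0.141882, 1.67)–(-0.1304, -0.865, 1.67)  len=0.7231
  (v3,v7,v2) [-+-] → (-0.1304, 0.865, 1.67)–(-0.1304, 0.865, -0.273922)  len=1.9439
  (v6,v4,v2) [++-] → (-0.1304, 0.141882, -1.67)–(-0.1304, 0.865, -1.67)  len=0.7231
  (v2,v7,v6) [-++] → (-0.1304, 0.865, -0.273922)–(-0.1304, 0.865, -1.67)  len=1.3961

Chained into 1 loop(s):
  loop 1: 8 segments, perimeter = 10.1400
Total perimeter = 10.140


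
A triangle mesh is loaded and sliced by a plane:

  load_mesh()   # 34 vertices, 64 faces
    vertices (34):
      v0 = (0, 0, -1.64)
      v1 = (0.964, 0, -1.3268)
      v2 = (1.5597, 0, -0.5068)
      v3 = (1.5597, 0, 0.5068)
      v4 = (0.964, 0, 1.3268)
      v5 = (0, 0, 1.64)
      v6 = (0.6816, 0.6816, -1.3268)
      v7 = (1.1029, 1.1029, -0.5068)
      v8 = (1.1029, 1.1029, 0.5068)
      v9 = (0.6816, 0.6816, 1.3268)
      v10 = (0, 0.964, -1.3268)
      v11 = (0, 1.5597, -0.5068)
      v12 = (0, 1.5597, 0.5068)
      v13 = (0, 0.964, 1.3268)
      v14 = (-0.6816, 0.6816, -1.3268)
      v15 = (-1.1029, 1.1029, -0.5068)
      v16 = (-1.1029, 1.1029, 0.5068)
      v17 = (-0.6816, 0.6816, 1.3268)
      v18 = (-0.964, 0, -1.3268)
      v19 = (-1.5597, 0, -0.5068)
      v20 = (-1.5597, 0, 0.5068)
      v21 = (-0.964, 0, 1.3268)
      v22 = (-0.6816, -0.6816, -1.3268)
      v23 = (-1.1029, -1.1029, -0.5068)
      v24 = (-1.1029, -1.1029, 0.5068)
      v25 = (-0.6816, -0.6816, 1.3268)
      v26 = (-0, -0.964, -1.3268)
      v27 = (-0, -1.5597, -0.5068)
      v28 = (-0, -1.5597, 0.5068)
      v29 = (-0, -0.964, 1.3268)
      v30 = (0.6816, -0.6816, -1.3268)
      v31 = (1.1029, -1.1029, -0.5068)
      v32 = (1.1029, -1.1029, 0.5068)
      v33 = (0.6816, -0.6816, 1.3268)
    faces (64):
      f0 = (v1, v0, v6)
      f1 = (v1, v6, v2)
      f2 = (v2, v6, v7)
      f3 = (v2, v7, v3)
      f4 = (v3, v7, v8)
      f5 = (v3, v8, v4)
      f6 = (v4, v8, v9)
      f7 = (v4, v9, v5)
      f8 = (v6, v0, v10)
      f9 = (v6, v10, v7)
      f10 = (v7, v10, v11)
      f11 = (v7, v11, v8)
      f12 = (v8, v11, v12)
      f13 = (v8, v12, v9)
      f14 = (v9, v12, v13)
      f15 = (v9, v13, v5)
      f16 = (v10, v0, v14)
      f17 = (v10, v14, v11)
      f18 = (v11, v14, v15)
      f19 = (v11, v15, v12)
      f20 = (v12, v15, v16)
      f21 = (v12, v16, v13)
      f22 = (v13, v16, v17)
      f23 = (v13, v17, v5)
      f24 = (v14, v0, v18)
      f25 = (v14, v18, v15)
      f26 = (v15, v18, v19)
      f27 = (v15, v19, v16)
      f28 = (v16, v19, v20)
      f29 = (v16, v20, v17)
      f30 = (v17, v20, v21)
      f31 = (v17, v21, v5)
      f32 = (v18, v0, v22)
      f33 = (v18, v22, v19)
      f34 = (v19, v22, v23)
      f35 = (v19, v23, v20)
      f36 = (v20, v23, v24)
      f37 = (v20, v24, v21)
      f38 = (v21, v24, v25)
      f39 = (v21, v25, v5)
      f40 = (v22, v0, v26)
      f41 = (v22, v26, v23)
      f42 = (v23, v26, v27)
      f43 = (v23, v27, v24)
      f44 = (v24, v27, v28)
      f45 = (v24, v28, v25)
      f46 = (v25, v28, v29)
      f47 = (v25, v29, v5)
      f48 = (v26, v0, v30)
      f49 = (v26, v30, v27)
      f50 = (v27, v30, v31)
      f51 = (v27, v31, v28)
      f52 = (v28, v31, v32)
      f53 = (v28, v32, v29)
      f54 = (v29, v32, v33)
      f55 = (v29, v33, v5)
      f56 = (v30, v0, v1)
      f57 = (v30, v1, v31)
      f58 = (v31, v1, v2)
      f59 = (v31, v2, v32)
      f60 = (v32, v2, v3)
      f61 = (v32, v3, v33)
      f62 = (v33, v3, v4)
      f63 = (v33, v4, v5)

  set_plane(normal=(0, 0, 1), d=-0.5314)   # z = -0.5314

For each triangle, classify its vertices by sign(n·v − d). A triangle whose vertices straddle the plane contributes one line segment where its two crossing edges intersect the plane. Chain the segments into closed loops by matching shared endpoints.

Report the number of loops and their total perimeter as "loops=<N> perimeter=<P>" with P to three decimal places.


loops=1 perimeter=9.441

Straddling triangles (16 of 64):
  (v1,v6,v2) [--+] → (1.53336, 0.020448, -0.5314)–(1.54183, 0, -0.5314)  len=0.0221
  (v2,v6,v7) [+-+] → (1.53336, 0.020448, -0.5314)–(1.09026, 1.09026, -0.5314)  len=1.1579
  (v6,v10,v7) [--+] → (1.06981, 1.09873, -0.5314)–(1.09026, 1.09026, -0.5314)  len=0.0221
  (v7,v10,v11) [+-+] → (1.06981, 1.09873, -0.5314)–(0, 1.54183, -0.5314)  len=1.1579
  (v10,v14,v11) [--+] → (-0.020448, 1.53336, -0.5314)–(0, 1.54183, -0.5314)  len=0.0221
  (v11,v14,v15) [+-+] → (-0.020448, 1.53336, -0.5314)–(-1.09026, 1.09026, -0.5314)  len=1.1579
  (v14,v18,v15) [--+] → (-1.09873, 1.06981, -0.5314)–(-1.09026, 1.09026, -0.5314)  len=0.0221
  (v15,v18,v19) [+-+] → (-1.09873, 1.06981, -0.5314)–(-1.54183, 0, -0.5314)  len=1.1579
  (v18,v22,v19) [--+] → (-1.53336, -0.020448, -0.5314)–(-1.54183, 0, -0.5314)  len=0.0221
  (v19,v22,v23) [+-+] → (-1.53336, -0.020448, -0.5314)–(-1.09026, -1.09026, -0.5314)  len=1.1579
  (v22,v26,v23) [--+] → (-1.06981, -1.09873, -0.5314)–(-1.09026, -1.09026, -0.5314)  len=0.0221
  (v23,v26,v27) [+-+] → (-1.06981, -1.09873, -0.5314)–(0, -1.54183, -0.5314)  len=1.1579
  (v26,v30,v27) [--+] → (0.020448, -1.53336, -0.5314)–(0, -1.54183, -0.5314)  len=0.0221
  (v27,v30,v31) [+-+] → (0.020448, -1.53336, -0.5314)–(1.09026, -1.09026, -0.5314)  len=1.1579
  (v30,v1,v31) [--+] → (1.09873, -1.06981, -0.5314)–(1.09026, -1.09026, -0.5314)  len=0.0221
  (v31,v1,v2) [+-+] → (1.09873, -1.06981, -0.5314)–(1.54183, 0, -0.5314)  len=1.1579

Chained into 1 loop(s):
  loop 1: 16 segments, perimeter = 9.4406
Total perimeter = 9.441
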